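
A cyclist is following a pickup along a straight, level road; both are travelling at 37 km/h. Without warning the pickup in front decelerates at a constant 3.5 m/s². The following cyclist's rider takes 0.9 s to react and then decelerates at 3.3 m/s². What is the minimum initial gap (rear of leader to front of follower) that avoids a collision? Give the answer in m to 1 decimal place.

37 km/h ÷ 3.6 = 10.2778 m/s.
Leader travels v²/(2a_L) = 105.633 / 7.000 = 15.090 m before stopping.
Follower covers v·t_r = 10.2778 × 0.9 = 9.250 m while reacting, then v²/(2a_F) = 105.633 / 6.600 = 16.005 m while braking, for a total of 9.250 + 16.005 = 25.255 m.
Since a_F ≤ a_L and the follower starts braking later, the follower is never slower than the leader, so the closest approach is when both have stopped.
Minimum gap = 25.255 − 15.090 = 10.165 m.

Minimum gap ≈ 10.2 m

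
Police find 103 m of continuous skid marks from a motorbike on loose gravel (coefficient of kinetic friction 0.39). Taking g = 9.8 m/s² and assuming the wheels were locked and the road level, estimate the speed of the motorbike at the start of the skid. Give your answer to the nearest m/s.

Deceleration a = μg = 0.39 × 9.8 = 3.822 m/s².
v = √(2a·d) = √(2 × 3.822 × 103) = √787.332 = 28.0594 m/s.

Initial speed ≈ 28 m/s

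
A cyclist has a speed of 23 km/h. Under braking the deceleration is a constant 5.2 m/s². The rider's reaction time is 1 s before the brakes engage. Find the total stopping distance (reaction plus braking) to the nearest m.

23 km/h ÷ 3.6 = 6.3889 m/s.
Reaction distance = v·t_r = 6.3889 × 1 = 6.389 m.
Braking distance = v²/(2a) = 6.3889² / (2 × 5.200) = 40.818 / 10.400 = 3.925 m.
Total = 6.389 + 3.925 = 10.314 m.

Total stopping distance ≈ 10 m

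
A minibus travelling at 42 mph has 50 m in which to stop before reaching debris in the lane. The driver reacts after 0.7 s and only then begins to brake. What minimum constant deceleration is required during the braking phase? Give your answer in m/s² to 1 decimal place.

42 mph × 0.44704 = 18.7757 m/s.
Distance covered during reaction = 18.7757 × 0.7 = 13.143 m.
Distance available for braking: 50 − 13.143 = 36.857 m.
v² = 2a·d ⇒ a = v²/(2d) = 18.7757² / (2 × 36.857) = 352.527 / 73.714 = 4.7824 m/s².

Required deceleration ≈ 4.8 m/s²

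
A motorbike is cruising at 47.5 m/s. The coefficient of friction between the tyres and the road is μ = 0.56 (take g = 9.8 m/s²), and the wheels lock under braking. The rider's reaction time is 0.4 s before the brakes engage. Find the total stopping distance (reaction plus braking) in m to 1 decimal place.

a = μg = 0.56 × 9.8 = 5.488 m/s².
Reaction distance = v·t_r = 47.5000 × 0.4 = 19.000 m.
Braking distance = v²/(2a) = 47.5000² / (2 × 5.488) = 2256.250 / 10.976 = 205.562 m.
Total = 19.000 + 205.562 = 224.562 m.

Total stopping distance ≈ 224.6 m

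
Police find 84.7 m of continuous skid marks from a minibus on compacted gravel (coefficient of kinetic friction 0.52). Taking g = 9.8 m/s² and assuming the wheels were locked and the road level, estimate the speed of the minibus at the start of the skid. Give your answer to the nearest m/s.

Initial speed ≈ 29 m/s

Deceleration a = μg = 0.52 × 9.8 = 5.096 m/s².
v = √(2a·d) = √(2 × 5.096 × 84.7) = √863.262 = 29.3813 m/s.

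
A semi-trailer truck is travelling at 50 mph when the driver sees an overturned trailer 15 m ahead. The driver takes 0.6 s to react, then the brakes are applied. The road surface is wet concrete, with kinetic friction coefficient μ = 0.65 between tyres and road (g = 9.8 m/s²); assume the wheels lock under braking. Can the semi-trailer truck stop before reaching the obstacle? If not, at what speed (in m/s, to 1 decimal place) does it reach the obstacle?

50 mph × 0.44704 = 22.3520 m/s.
a = μg = 0.65 × 9.8 = 6.370 m/s².
Reaction distance = 22.3520 × 0.6 = 13.411 m.
Braking distance needed to stop: v²/(2a) = 499.612 / 12.740 = 39.216 m, so total needed = 13.411 + 39.216 = 52.627 m > 15 m — it cannot stop.
Distance remaining when braking begins: 15 − 13.411 = 1.589 m.
v² = v₀² − 2a·d = 499.612 − 2 × 6.370 × 1.589 = 479.368 m²/s².
v = √479.368 = 21.894 m/s.

No — it strikes the obstacle at 21.9 m/s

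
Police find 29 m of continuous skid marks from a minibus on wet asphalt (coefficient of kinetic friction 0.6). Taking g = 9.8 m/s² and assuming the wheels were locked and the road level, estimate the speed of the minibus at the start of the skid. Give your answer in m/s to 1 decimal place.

Initial speed ≈ 18.5 m/s

Deceleration a = μg = 0.6 × 9.8 = 5.880 m/s².
v = √(2a·d) = √(2 × 5.880 × 29) = √341.040 = 18.4673 m/s.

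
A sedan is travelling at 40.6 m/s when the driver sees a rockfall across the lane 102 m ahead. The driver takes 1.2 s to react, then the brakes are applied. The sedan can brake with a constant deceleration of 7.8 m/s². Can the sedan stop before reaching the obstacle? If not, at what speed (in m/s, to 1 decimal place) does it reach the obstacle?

Reaction distance = 40.6000 × 1.2 = 48.720 m.
Braking distance needed to stop: v²/(2a) = 1648.360 / 15.600 = 105.664 m, so total needed = 48.720 + 105.664 = 154.384 m > 102 m — it cannot stop.
Distance remaining when braking begins: 102 − 48.720 = 53.280 m.
v² = v₀² − 2a·d = 1648.360 − 2 × 7.800 × 53.280 = 817.192 m²/s².
v = √817.192 = 28.587 m/s.

No — it strikes the obstacle at 28.6 m/s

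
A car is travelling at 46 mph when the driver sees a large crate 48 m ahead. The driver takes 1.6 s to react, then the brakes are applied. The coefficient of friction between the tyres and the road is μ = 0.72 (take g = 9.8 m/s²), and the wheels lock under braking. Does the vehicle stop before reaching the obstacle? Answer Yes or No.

46 mph × 0.44704 = 20.5638 m/s.
a = μg = 0.72 × 9.8 = 7.056 m/s².
Reaction distance = 20.5638 × 1.6 = 32.902 m.
Braking distance = v²/(2a) = 422.870 / 14.112 = 29.965 m.
Total stopping distance = 32.902 + 29.965 = 62.867 m, vs 48 m available — it cannot stop in time and overshoots by 62.867 − 48 = 14.867 m.

No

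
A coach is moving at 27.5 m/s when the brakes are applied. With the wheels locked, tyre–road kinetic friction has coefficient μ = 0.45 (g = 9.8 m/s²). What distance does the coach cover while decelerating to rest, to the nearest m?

a = μg = 0.45 × 9.8 = 4.410 m/s².
Braking distance = v²/(2a) = 27.5000² / (2 × 4.410) = 756.250 / 8.820 = 85.743 m.

Braking distance ≈ 86 m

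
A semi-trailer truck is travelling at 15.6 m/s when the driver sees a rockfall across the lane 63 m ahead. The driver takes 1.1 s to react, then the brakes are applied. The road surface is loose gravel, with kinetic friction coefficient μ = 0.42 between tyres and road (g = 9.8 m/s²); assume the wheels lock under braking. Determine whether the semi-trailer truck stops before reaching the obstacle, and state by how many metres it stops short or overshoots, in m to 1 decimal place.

Yes — it stops 16.3 m short of the obstacle

a = μg = 0.42 × 9.8 = 4.116 m/s².
Reaction distance = 15.6000 × 1.1 = 17.160 m.
Braking distance = v²/(2a) = 243.360 / 8.232 = 29.563 m.
Total stopping distance = 17.160 + 29.563 = 46.723 m, vs 63 m available — it stops with 63 − 46.723 = 16.277 m to spare.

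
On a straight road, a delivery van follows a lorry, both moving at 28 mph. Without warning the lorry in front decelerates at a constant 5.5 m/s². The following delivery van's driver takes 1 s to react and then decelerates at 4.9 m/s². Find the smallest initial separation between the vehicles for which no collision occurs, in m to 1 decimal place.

Minimum gap ≈ 14.3 m

28 mph × 0.44704 = 12.5171 m/s.
Leader travels v²/(2a_L) = 156.678 / 11.000 = 14.243 m before stopping.
Follower covers v·t_r = 12.5171 × 1 = 12.517 m while reacting, then v²/(2a_F) = 156.678 / 9.800 = 15.988 m while braking, for a total of 12.517 + 15.988 = 28.505 m.
Since a_F ≤ a_L and the follower starts braking later, the follower is never slower than the leader, so the closest approach is when both have stopped.
Minimum gap = 28.505 − 14.243 = 14.262 m.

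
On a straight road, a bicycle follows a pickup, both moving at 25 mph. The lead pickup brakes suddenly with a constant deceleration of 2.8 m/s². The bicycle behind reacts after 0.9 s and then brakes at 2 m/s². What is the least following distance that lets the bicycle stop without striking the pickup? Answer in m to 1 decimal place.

Minimum gap ≈ 19.0 m

25 mph × 0.44704 = 11.1760 m/s.
Leader travels v²/(2a_L) = 124.903 / 5.600 = 22.304 m before stopping.
Follower covers v·t_r = 11.1760 × 0.9 = 10.058 m while reacting, then v²/(2a_F) = 124.903 / 4.000 = 31.226 m while braking, for a total of 10.058 + 31.226 = 41.284 m.
Since a_F ≤ a_L and the follower starts braking later, the follower is never slower than the leader, so the closest approach is when both have stopped.
Minimum gap = 41.284 − 22.304 = 18.980 m.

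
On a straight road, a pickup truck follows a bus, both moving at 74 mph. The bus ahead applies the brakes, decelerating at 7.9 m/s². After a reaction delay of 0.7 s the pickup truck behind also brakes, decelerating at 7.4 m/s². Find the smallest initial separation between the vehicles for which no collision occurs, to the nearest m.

Minimum gap ≈ 28 m

74 mph × 0.44704 = 33.0810 m/s.
Leader travels v²/(2a_L) = 1094.353 / 15.800 = 69.263 m before stopping.
Follower covers v·t_r = 33.0810 × 0.7 = 23.157 m while reacting, then v²/(2a_F) = 1094.353 / 14.800 = 73.943 m while braking, for a total of 23.157 + 73.943 = 97.100 m.
Since a_F ≤ a_L and the follower starts braking later, the follower is never slower than the leader, so the closest approach is when both have stopped.
Minimum gap = 97.100 − 69.263 = 27.837 m.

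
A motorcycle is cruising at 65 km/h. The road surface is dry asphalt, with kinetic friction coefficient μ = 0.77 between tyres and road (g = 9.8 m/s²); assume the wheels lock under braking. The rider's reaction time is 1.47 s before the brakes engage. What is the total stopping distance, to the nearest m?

65 km/h ÷ 3.6 = 18.0556 m/s.
a = μg = 0.77 × 9.8 = 7.546 m/s².
Reaction distance = v·t_r = 18.0556 × 1.47 = 26.542 m.
Braking distance = v²/(2a) = 18.0556² / (2 × 7.546) = 326.005 / 15.092 = 21.601 m.
Total = 26.542 + 21.601 = 48.143 m.

Total stopping distance ≈ 48 m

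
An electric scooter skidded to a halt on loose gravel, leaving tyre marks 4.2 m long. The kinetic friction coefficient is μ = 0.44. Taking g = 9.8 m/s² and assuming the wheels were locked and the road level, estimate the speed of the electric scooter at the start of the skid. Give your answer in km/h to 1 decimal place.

Deceleration a = μg = 0.44 × 9.8 = 4.312 m/s².
v = √(2a·d) = √(2 × 4.312 × 4.2) = √36.221 = 6.0184 m/s.
= 6.0184 × 3.6 = 21.666 km/h.

Initial speed ≈ 21.7 km/h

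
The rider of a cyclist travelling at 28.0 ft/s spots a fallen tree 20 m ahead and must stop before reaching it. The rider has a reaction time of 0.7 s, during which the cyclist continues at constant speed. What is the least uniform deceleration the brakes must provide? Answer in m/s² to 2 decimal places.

Required deceleration ≈ 2.60 m/s²

28 ft/s × 0.3048 = 8.5344 m/s.
Distance covered during reaction = 8.5344 × 0.7 = 5.974 m.
Distance available for braking: 20 − 5.974 = 14.026 m.
v² = 2a·d ⇒ a = v²/(2d) = 8.5344² / (2 × 14.026) = 72.836 / 28.052 = 2.5965 m/s².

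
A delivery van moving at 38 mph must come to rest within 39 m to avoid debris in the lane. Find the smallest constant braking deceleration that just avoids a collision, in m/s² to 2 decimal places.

Required deceleration ≈ 3.70 m/s²

38 mph × 0.44704 = 16.9875 m/s.
v² = 2a·d ⇒ a = v²/(2d) = 16.9875² / (2 × 39.000) = 288.575 / 78.000 = 3.6997 m/s².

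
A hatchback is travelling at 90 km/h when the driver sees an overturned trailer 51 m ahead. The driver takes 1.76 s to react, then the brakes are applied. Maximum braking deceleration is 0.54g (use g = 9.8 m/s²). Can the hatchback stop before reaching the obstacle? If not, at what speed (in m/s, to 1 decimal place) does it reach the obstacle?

No — it strikes the obstacle at 23.5 m/s

90 km/h ÷ 3.6 = 25.0000 m/s.
a = 0.54 × 9.8 = 5.292 m/s².
Reaction distance = 25.0000 × 1.76 = 44.000 m.
Braking distance needed to stop: v²/(2a) = 625.000 / 10.584 = 59.051 m, so total needed = 44.000 + 59.051 = 103.051 m > 51 m — it cannot stop.
Distance remaining when braking begins: 51 − 44.000 = 7.000 m.
v² = v₀² − 2a·d = 625.000 − 2 × 5.292 × 7.000 = 550.912 m²/s².
v = √550.912 = 23.472 m/s.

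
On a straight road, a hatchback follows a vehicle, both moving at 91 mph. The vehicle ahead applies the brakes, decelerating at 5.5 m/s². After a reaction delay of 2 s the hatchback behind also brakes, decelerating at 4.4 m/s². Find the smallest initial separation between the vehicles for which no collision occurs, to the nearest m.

Minimum gap ≈ 119 m

91 mph × 0.44704 = 40.6806 m/s.
Leader travels v²/(2a_L) = 1654.911 / 11.000 = 150.446 m before stopping.
Follower covers v·t_r = 40.6806 × 2 = 81.361 m while reacting, then v²/(2a_F) = 1654.911 / 8.800 = 188.058 m while braking, for a total of 81.361 + 188.058 = 269.419 m.
Since a_F ≤ a_L and the follower starts braking later, the follower is never slower than the leader, so the closest approach is when both have stopped.
Minimum gap = 269.419 − 150.446 = 118.973 m.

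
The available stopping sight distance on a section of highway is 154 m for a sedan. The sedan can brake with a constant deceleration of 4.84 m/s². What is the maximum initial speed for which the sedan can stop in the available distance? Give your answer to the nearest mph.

Maximum speed ≈ 86 mph

v²/(2a) = d ⇒ v = √(2 × 4.840 × 154) = √1490.72 = 38.6098 m/s.
38.6098 m/s ÷ 0.44704 = 86.368 mph.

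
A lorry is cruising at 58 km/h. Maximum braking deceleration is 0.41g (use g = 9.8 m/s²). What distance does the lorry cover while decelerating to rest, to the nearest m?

58 km/h ÷ 3.6 = 16.1111 m/s.
a = 0.41 × 9.8 = 4.018 m/s².
Braking distance = v²/(2a) = 16.1111² / (2 × 4.018) = 259.568 / 8.036 = 32.301 m.

Braking distance ≈ 32 m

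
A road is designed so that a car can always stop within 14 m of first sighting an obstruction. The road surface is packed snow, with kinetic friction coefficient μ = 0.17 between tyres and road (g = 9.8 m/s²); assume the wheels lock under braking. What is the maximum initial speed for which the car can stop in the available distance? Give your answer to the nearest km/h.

a = μg = 0.17 × 9.8 = 1.666 m/s².
v²/(2a) = d ⇒ v = √(2 × 1.666 × 14) = √46.65 = 6.8301 m/s.
6.8301 m/s × 3.6 = 24.588 km/h.

Maximum speed ≈ 25 km/h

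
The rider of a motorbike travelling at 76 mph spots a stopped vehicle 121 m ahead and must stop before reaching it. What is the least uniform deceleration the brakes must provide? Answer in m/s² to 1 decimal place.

76 mph × 0.44704 = 33.9750 m/s.
v² = 2a·d ⇒ a = v²/(2d) = 33.9750² / (2 × 121.000) = 1154.301 / 242.000 = 4.7698 m/s².

Required deceleration ≈ 4.8 m/s²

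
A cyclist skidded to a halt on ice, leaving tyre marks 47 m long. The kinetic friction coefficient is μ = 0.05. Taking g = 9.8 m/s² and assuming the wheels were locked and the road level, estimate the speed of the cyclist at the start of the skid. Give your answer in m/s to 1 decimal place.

Deceleration a = μg = 0.05 × 9.8 = 0.490 m/s².
v = √(2a·d) = √(2 × 0.490 × 47) = √46.060 = 6.7868 m/s.

Initial speed ≈ 6.8 m/s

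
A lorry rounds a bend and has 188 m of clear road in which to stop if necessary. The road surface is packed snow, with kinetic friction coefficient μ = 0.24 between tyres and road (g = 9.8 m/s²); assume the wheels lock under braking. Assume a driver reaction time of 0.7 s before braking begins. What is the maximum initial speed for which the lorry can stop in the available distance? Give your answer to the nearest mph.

a = μg = 0.24 × 9.8 = 2.352 m/s².
Stopping distance: v·t_r + v²/(2a) = 188 with t_r = 0.7 s and a = 2.352 m/s².
So v² + 3.293 v − 884.35 = 0.
Positive root: v = −a·t_r + √((a·t_r)² + 2a·d) = −1.646 + √(2.709 + 884.35) = 28.1375 m/s.
28.1375 m/s ÷ 0.44704 = 62.942 mph.

Maximum speed ≈ 63 mph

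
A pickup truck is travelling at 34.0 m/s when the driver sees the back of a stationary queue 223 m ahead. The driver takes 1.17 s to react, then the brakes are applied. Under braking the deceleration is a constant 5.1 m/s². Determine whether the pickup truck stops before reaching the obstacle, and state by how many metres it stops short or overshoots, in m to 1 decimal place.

Yes — it stops 69.9 m short of the obstacle

Reaction distance = 34.0000 × 1.17 = 39.780 m.
Braking distance = v²/(2a) = 1156.000 / 10.200 = 113.333 m.
Total stopping distance = 39.780 + 113.333 = 153.113 m, vs 223 m available — it stops with 223 − 153.113 = 69.887 m to spare.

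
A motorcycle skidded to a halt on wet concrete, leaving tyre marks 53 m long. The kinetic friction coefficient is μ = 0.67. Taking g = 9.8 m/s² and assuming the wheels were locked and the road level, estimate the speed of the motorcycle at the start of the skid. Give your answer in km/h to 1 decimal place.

Initial speed ≈ 95.0 km/h

Deceleration a = μg = 0.67 × 9.8 = 6.566 m/s².
v = √(2a·d) = √(2 × 6.566 × 53) = √695.996 = 26.3817 m/s.
= 26.3817 × 3.6 = 94.974 km/h.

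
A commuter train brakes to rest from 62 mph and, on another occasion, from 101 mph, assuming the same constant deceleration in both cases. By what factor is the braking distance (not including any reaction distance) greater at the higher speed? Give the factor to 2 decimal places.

Braking distance d = v²/(2a), so with a fixed, d ∝ v².
Factor = (101/62)² = 1.6290² = 2.6536.

Factor ≈ 2.65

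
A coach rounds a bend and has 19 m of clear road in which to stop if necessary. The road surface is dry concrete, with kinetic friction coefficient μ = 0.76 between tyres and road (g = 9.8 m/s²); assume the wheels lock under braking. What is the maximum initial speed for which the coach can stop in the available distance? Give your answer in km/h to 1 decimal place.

a = μg = 0.76 × 9.8 = 7.448 m/s².
v²/(2a) = d ⇒ v = √(2 × 7.448 × 19) = √283.02 = 16.8232 m/s.
16.8232 m/s × 3.6 = 60.564 km/h.

Maximum speed ≈ 60.6 km/h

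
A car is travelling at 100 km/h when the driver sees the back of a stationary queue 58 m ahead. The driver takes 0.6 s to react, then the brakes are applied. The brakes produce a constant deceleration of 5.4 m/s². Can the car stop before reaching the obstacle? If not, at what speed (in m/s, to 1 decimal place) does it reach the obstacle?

No — it strikes the obstacle at 18.0 m/s

100 km/h ÷ 3.6 = 27.7778 m/s.
Reaction distance = 27.7778 × 0.6 = 16.667 m.
Braking distance needed to stop: v²/(2a) = 771.606 / 10.800 = 71.445 m, so total needed = 16.667 + 71.445 = 88.112 m > 58 m — it cannot stop.
Distance remaining when braking begins: 58 − 16.667 = 41.333 m.
v² = v₀² − 2a·d = 771.606 − 2 × 5.400 × 41.333 = 325.210 m²/s².
v = √325.210 = 18.034 m/s.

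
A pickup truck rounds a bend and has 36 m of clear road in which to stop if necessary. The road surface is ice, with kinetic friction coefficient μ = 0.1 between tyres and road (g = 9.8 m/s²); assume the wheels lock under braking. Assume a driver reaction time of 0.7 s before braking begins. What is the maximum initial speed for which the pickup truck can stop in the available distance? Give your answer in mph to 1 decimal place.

a = μg = 0.1 × 9.8 = 0.980 m/s².
Stopping distance: v·t_r + v²/(2a) = 36 with t_r = 0.7 s and a = 0.980 m/s².
So v² + 1.372 v − 70.56 = 0.
Positive root: v = −a·t_r + √((a·t_r)² + 2a·d) = −0.686 + √(0.471 + 70.56) = 7.7420 m/s.
7.7420 m/s ÷ 0.44704 = 17.318 mph.

Maximum speed ≈ 17.3 mph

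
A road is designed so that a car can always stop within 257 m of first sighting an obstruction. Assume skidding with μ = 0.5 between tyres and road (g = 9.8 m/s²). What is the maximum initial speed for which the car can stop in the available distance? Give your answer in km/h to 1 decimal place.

Maximum speed ≈ 180.7 km/h

a = μg = 0.5 × 9.8 = 4.900 m/s².
v²/(2a) = d ⇒ v = √(2 × 4.900 × 257) = √2518.60 = 50.1857 m/s.
50.1857 m/s × 3.6 = 180.669 km/h.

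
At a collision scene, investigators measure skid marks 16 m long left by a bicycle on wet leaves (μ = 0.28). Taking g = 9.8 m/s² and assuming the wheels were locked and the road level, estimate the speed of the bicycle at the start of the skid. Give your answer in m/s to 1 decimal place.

Initial speed ≈ 9.4 m/s

Deceleration a = μg = 0.28 × 9.8 = 2.744 m/s².
v = √(2a·d) = √(2 × 2.744 × 16) = √87.808 = 9.3706 m/s.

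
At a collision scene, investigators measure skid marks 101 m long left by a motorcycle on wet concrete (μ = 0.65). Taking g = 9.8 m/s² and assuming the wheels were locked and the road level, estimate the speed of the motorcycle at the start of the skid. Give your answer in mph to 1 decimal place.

Deceleration a = μg = 0.65 × 9.8 = 6.370 m/s².
v = √(2a·d) = √(2 × 6.370 × 101) = √1286.740 = 35.8712 m/s.
= 35.8712 ÷ 0.44704 = 80.242 mph.

Initial speed ≈ 80.2 mph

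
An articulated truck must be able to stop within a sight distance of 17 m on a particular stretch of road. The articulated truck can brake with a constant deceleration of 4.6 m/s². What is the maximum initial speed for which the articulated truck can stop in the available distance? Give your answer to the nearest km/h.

v²/(2a) = d ⇒ v = √(2 × 4.600 × 17) = √156.40 = 12.5060 m/s.
12.5060 m/s × 3.6 = 45.022 km/h.

Maximum speed ≈ 45 km/h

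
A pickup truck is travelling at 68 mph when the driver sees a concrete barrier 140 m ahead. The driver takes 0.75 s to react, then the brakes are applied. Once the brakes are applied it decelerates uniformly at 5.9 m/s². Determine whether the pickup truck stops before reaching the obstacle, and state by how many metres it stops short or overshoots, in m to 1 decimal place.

Yes — it stops 38.9 m short of the obstacle

68 mph × 0.44704 = 30.3987 m/s.
Reaction distance = 30.3987 × 0.75 = 22.799 m.
Braking distance = v²/(2a) = 924.081 / 11.800 = 78.312 m.
Total stopping distance = 22.799 + 78.312 = 101.111 m, vs 140 m available — it stops with 140 − 101.111 = 38.889 m to spare.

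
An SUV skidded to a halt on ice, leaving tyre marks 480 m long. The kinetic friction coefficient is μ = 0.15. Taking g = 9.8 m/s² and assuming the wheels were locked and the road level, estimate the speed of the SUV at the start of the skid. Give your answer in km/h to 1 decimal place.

Initial speed ≈ 135.2 km/h

Deceleration a = μg = 0.15 × 9.8 = 1.470 m/s².
v = √(2a·d) = √(2 × 1.470 × 480) = √1411.200 = 37.5659 m/s.
= 37.5659 × 3.6 = 135.237 km/h.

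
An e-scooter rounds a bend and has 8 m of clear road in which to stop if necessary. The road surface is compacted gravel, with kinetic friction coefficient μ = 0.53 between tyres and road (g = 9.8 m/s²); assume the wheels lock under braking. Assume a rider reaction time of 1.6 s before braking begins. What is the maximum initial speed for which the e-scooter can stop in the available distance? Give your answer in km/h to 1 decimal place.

Maximum speed ≈ 14.5 km/h

a = μg = 0.53 × 9.8 = 5.194 m/s².
Stopping distance: v·t_r + v²/(2a) = 8 with t_r = 1.6 s and a = 5.194 m/s².
So v² + 16.621 v − 83.10 = 0.
Positive root: v = −a·t_r + √((a·t_r)² + 2a·d) = −8.310 + √(69.056 + 83.10) = 4.0252 m/s.
4.0252 m/s × 3.6 = 14.491 km/h.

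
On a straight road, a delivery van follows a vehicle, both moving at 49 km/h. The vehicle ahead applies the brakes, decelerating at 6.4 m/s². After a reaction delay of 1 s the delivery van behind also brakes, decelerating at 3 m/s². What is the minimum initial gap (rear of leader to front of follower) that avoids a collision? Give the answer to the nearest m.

Minimum gap ≈ 30 m

49 km/h ÷ 3.6 = 13.6111 m/s.
Leader travels v²/(2a_L) = 185.262 / 12.800 = 14.474 m before stopping.
Follower covers v·t_r = 13.6111 × 1 = 13.611 m while reacting, then v²/(2a_F) = 185.262 / 6.000 = 30.877 m while braking, for a total of 13.611 + 30.877 = 44.488 m.
Since a_F ≤ a_L and the follower starts braking later, the follower is never slower than the leader, so the closest approach is when both have stopped.
Minimum gap = 44.488 − 14.474 = 30.014 m.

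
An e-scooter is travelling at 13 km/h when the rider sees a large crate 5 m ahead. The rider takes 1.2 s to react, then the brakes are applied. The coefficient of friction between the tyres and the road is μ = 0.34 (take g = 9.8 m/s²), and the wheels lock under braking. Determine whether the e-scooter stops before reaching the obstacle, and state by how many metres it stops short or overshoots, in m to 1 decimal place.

No — it overshoots by 1.3 m

13 km/h ÷ 3.6 = 3.6111 m/s.
a = μg = 0.34 × 9.8 = 3.332 m/s².
Reaction distance = 3.6111 × 1.2 = 4.333 m.
Braking distance = v²/(2a) = 13.040 / 6.664 = 1.957 m.
Total stopping distance = 4.333 + 1.957 = 6.290 m, vs 5 m available — it cannot stop in time and overshoots by 6.290 − 5 = 1.290 m.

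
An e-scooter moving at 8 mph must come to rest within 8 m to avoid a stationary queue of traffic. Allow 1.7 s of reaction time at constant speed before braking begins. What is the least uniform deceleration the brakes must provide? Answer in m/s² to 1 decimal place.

Required deceleration ≈ 3.3 m/s²

8 mph × 0.44704 = 3.5763 m/s.
Distance covered during reaction = 3.5763 × 1.7 = 6.080 m.
Distance available for braking: 8 − 6.080 = 1.920 m.
v² = 2a·d ⇒ a = v²/(2d) = 3.5763² / (2 × 1.920) = 12.790 / 3.840 = 3.3307 m/s².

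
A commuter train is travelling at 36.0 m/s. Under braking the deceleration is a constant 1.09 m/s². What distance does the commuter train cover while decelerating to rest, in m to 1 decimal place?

Braking distance = v²/(2a) = 36.0000² / (2 × 1.090) = 1296.000 / 2.180 = 594.495 m.

Braking distance ≈ 594.5 m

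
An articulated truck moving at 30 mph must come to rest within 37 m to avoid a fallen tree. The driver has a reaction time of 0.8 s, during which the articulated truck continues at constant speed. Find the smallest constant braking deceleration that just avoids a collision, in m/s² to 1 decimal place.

Required deceleration ≈ 3.4 m/s²

30 mph × 0.44704 = 13.4112 m/s.
Distance covered during reaction = 13.4112 × 0.8 = 10.729 m.
Distance available for braking: 37 − 10.729 = 26.271 m.
v² = 2a·d ⇒ a = v²/(2d) = 13.4112² / (2 × 26.271) = 179.860 / 52.542 = 3.4232 m/s².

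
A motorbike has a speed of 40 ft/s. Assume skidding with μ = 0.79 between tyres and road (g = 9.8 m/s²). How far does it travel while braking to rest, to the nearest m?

40 ft/s × 0.3048 = 12.1920 m/s.
a = μg = 0.79 × 9.8 = 7.742 m/s².
Braking distance = v²/(2a) = 12.1920² / (2 × 7.742) = 148.645 / 15.484 = 9.600 m.

Braking distance ≈ 10 m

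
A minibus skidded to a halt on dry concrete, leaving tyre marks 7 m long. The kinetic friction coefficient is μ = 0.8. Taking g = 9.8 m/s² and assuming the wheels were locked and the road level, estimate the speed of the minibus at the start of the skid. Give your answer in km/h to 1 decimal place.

Deceleration a = μg = 0.8 × 9.8 = 7.840 m/s².
v = √(2a·d) = √(2 × 7.840 × 7) = √109.760 = 10.4766 m/s.
= 10.4766 × 3.6 = 37.716 km/h.

Initial speed ≈ 37.7 km/h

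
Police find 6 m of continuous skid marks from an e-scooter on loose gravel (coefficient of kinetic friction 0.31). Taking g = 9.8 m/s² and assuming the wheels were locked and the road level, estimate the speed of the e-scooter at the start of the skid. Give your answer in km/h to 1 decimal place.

Initial speed ≈ 21.7 km/h

Deceleration a = μg = 0.31 × 9.8 = 3.038 m/s².
v = √(2a·d) = √(2 × 3.038 × 6) = √36.456 = 6.0379 m/s.
= 6.0379 × 3.6 = 21.736 km/h.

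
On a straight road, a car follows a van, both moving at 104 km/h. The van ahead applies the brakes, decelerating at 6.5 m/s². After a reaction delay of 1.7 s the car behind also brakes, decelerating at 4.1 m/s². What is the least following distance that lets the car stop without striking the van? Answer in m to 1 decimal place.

104 km/h ÷ 3.6 = 28.8889 m/s.
Leader travels v²/(2a_L) = 834.569 / 13.000 = 64.198 m before stopping.
Follower covers v·t_r = 28.8889 × 1.7 = 49.111 m while reacting, then v²/(2a_F) = 834.569 / 8.200 = 101.777 m while braking, for a total of 49.111 + 101.777 = 150.888 m.
Since a_F ≤ a_L and the follower starts braking later, the follower is never slower than the leader, so the closest approach is when both have stopped.
Minimum gap = 150.888 − 64.198 = 86.690 m.

Minimum gap ≈ 86.7 m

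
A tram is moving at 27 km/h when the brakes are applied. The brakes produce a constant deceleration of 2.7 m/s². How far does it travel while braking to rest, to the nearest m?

27 km/h ÷ 3.6 = 7.5000 m/s.
Braking distance = v²/(2a) = 7.5000² / (2 × 2.700) = 56.250 / 5.400 = 10.417 m.

Braking distance ≈ 10 m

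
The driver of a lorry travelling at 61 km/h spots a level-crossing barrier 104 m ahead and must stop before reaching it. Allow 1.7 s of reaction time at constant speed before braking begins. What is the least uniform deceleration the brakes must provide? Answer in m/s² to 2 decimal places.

61 km/h ÷ 3.6 = 16.9444 m/s.
Distance covered during reaction = 16.9444 × 1.7 = 28.805 m.
Distance available for braking: 104 − 28.805 = 75.195 m.
v² = 2a·d ⇒ a = v²/(2d) = 16.9444² / (2 × 75.195) = 287.113 / 150.390 = 1.9091 m/s².

Required deceleration ≈ 1.91 m/s²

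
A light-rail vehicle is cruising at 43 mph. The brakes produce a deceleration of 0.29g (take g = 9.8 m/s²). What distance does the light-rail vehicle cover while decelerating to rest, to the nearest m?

43 mph × 0.44704 = 19.2227 m/s.
a = 0.29 × 9.8 = 2.842 m/s².
Braking distance = v²/(2a) = 19.2227² / (2 × 2.842) = 369.512 / 5.684 = 65.009 m.

Braking distance ≈ 65 m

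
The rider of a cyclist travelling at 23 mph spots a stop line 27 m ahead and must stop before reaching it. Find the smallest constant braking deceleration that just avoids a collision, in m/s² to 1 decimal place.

23 mph × 0.44704 = 10.2819 m/s.
v² = 2a·d ⇒ a = v²/(2d) = 10.2819² / (2 × 27.000) = 105.717 / 54.000 = 1.9577 m/s².

Required deceleration ≈ 2.0 m/s²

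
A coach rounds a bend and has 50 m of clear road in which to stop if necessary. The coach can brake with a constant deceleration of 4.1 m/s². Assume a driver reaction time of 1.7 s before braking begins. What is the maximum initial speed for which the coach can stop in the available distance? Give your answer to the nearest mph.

Stopping distance: v·t_r + v²/(2a) = 50 with t_r = 1.7 s and a = 4.100 m/s².
So v² + 13.940 v − 410.00 = 0.
Positive root: v = −a·t_r + √((a·t_r)² + 2a·d) = −6.970 + √(48.581 + 410.00) = 14.4445 m/s.
14.4445 m/s ÷ 0.44704 = 32.311 mph.

Maximum speed ≈ 32 mph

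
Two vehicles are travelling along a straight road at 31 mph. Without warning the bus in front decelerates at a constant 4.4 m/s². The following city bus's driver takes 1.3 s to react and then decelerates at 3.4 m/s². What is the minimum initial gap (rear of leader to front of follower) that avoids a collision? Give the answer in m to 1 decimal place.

Minimum gap ≈ 24.4 m

31 mph × 0.44704 = 13.8582 m/s.
Leader travels v²/(2a_L) = 192.050 / 8.800 = 21.824 m before stopping.
Follower covers v·t_r = 13.8582 × 1.3 = 18.016 m while reacting, then v²/(2a_F) = 192.050 / 6.800 = 28.243 m while braking, for a total of 18.016 + 28.243 = 46.259 m.
Since a_F ≤ a_L and the follower starts braking later, the follower is never slower than the leader, so the closest approach is when both have stopped.
Minimum gap = 46.259 − 21.824 = 24.435 m.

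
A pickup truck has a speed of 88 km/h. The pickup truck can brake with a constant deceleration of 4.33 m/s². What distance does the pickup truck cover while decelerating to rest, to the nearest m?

Braking distance ≈ 69 m

88 km/h ÷ 3.6 = 24.4444 m/s.
Braking distance = v²/(2a) = 24.4444² / (2 × 4.330) = 597.529 / 8.660 = 68.999 m.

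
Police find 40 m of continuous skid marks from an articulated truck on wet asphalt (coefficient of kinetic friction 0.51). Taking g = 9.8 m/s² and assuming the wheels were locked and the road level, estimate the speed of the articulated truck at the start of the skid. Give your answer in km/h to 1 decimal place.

Initial speed ≈ 72.0 km/h

Deceleration a = μg = 0.51 × 9.8 = 4.998 m/s².
v = √(2a·d) = √(2 × 4.998 × 40) = √399.840 = 19.9960 m/s.
= 19.9960 × 3.6 = 71.986 km/h.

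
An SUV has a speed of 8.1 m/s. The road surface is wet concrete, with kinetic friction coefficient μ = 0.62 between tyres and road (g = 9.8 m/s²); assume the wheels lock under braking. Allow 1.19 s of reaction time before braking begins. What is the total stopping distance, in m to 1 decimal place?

Total stopping distance ≈ 15.0 m

a = μg = 0.62 × 9.8 = 6.076 m/s².
Reaction distance = v·t_r = 8.1000 × 1.19 = 9.639 m.
Braking distance = v²/(2a) = 8.1000² / (2 × 6.076) = 65.610 / 12.152 = 5.399 m.
Total = 9.639 + 5.399 = 15.038 m.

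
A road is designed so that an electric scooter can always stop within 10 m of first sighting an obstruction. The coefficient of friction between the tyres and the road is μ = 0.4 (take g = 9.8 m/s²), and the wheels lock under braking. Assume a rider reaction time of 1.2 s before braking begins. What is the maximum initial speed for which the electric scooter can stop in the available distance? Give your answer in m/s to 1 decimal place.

Maximum speed ≈ 5.3 m/s

a = μg = 0.4 × 9.8 = 3.920 m/s².
Stopping distance: v·t_r + v²/(2a) = 10 with t_r = 1.2 s and a = 3.920 m/s².
So v² + 9.408 v − 78.40 = 0.
Positive root: v = −a·t_r + √((a·t_r)² + 2a·d) = −4.704 + √(22.128 + 78.40) = 5.3224 m/s.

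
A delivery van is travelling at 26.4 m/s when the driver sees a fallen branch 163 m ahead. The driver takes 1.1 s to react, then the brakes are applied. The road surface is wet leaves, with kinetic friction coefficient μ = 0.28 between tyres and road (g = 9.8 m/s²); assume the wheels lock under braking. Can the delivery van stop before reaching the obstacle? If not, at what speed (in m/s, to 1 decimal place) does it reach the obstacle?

a = μg = 0.28 × 9.8 = 2.744 m/s².
Reaction distance = 26.4000 × 1.1 = 29.040 m.
Braking distance = v²/(2a) = 696.960 / 5.488 = 126.997 m.
Total stopping distance = 29.040 + 126.997 = 156.037 m, vs 163 m available — it stops with 163 − 156.037 = 6.963 m to spare.

Yes — it stops about 7.0 m short of the obstacle, so it never reaches it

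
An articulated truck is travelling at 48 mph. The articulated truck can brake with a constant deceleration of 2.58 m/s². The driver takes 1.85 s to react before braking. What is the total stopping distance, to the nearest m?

Total stopping distance ≈ 129 m

48 mph × 0.44704 = 21.4579 m/s.
Reaction distance = v·t_r = 21.4579 × 1.85 = 39.697 m.
Braking distance = v²/(2a) = 21.4579² / (2 × 2.580) = 460.441 / 5.160 = 89.233 m.
Total = 39.697 + 89.233 = 128.930 m.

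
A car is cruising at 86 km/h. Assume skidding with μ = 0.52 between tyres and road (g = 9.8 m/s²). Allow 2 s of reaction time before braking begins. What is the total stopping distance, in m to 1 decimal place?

86 km/h ÷ 3.6 = 23.8889 m/s.
a = μg = 0.52 × 9.8 = 5.096 m/s².
Reaction distance = v·t_r = 23.8889 × 2 = 47.778 m.
Braking distance = v²/(2a) = 23.8889² / (2 × 5.096) = 570.680 / 10.192 = 55.993 m.
Total = 47.778 + 55.993 = 103.771 m.

Total stopping distance ≈ 103.8 m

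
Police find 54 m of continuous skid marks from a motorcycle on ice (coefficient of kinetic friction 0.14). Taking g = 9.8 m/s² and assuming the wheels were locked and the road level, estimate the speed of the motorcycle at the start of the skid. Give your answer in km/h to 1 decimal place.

Initial speed ≈ 43.8 km/h

Deceleration a = μg = 0.14 × 9.8 = 1.372 m/s².
v = √(2a·d) = √(2 × 1.372 × 54) = √148.176 = 12.1728 m/s.
= 12.1728 × 3.6 = 43.822 km/h.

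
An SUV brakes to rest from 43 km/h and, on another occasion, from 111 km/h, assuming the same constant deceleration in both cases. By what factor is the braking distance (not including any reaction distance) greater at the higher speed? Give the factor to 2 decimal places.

Braking distance d = v²/(2a), so with a fixed, d ∝ v².
Factor = (111/43)² = 2.5814² = 6.6636.

Factor ≈ 6.66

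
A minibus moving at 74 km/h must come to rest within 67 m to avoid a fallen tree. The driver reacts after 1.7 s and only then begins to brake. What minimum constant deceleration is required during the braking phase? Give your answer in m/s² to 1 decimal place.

Required deceleration ≈ 6.6 m/s²

74 km/h ÷ 3.6 = 20.5556 m/s.
Distance covered during reaction = 20.5556 × 1.7 = 34.945 m.
Distance available for braking: 67 − 34.945 = 32.055 m.
v² = 2a·d ⇒ a = v²/(2d) = 20.5556² / (2 × 32.055) = 422.533 / 64.110 = 6.5908 m/s².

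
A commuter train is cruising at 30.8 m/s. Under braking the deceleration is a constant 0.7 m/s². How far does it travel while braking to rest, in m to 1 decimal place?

Braking distance ≈ 677.6 m

Braking distance = v²/(2a) = 30.8000² / (2 × 0.700) = 948.640 / 1.400 = 677.600 m.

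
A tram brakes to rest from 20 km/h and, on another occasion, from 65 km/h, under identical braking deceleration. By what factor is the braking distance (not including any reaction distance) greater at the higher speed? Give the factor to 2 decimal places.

Braking distance d = v²/(2a), so with a fixed, d ∝ v².
Factor = (65/20)² = 3.2500² = 10.5625.

Factor ≈ 10.56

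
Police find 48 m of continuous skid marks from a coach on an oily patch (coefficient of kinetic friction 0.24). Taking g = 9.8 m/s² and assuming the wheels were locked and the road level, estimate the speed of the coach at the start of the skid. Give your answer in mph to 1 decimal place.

Initial speed ≈ 33.6 mph

Deceleration a = μg = 0.24 × 9.8 = 2.352 m/s².
v = √(2a·d) = √(2 × 2.352 × 48) = √225.792 = 15.0264 m/s.
= 15.0264 ÷ 0.44704 = 33.613 mph.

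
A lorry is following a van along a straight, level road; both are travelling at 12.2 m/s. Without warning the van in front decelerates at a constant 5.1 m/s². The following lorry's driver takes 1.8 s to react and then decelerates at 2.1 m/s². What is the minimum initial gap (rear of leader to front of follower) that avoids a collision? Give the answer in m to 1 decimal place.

Leader travels v²/(2a_L) = 148.840 / 10.200 = 14.592 m before stopping.
Follower covers v·t_r = 12.2000 × 1.8 = 21.960 m while reacting, then v²/(2a_F) = 148.840 / 4.200 = 35.438 m while braking, for a total of 21.960 + 35.438 = 57.398 m.
Since a_F ≤ a_L and the follower starts braking later, the follower is never slower than the leader, so the closest approach is when both have stopped.
Minimum gap = 57.398 − 14.592 = 42.806 m.

Minimum gap ≈ 42.8 m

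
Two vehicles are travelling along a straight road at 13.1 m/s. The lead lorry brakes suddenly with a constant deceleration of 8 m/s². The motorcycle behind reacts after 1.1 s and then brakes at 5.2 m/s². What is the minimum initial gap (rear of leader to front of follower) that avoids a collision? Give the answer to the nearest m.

Minimum gap ≈ 20 m

Leader travels v²/(2a_L) = 171.610 / 16.000 = 10.726 m before stopping.
Follower covers v·t_r = 13.1000 × 1.1 = 14.410 m while reacting, then v²/(2a_F) = 171.610 / 10.400 = 16.501 m while braking, for a total of 14.410 + 16.501 = 30.911 m.
Since a_F ≤ a_L and the follower starts braking later, the follower is never slower than the leader, so the closest approach is when both have stopped.
Minimum gap = 30.911 − 10.726 = 20.185 m.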